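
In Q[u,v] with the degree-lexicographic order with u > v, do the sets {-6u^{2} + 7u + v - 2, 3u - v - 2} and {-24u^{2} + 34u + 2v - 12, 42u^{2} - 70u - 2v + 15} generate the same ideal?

No, the ideals differ.

Since reduced Gröbner bases are canonical representatives of ideals under a given ordering, it suffices to compute and compare them.
Buchberger on the first generating set:
f_1 = -6u^{2} + 7u + v - 2, LT = u^{2}.
f_2 = 3u - v - 2, LT = u.

S(f_1,f_2): lcm = u^{2}. S = \tfrac{1}{3}uv - \tfrac{1}{2}u - \tfrac{1}{6}v + \tfrac{1}{3}.
  reduce S modulo (f_1, f_2):
  remainder \tfrac{1}{9}v^{2} - \tfrac{1}{9}v ≠ 0; add g_3 = \tfrac{1}{9}v^{2} - \tfrac{1}{9}v to the basis.

The other S-polynomials (S(f_1,g_3), S(f_2,g_3)) all reduce to 0 modulo the current basis, so we have a Gröbner basis.
Inter-reduce: drop elements whose leading term is divisible by another's, tail-reduce, and make monic.
Reduced Gröbner basis: {v^{2} - v, u - \tfrac{1}{3}v - \tfrac{2}{3}}.

Buchberger on the second generating set:
h_1 = -24u^{2} + 34u + 2v - 12, LT = u^{2}.
h_2 = 42u^{2} - 70u - 2v + 15, LT = u^{2}.

S(h_1,h_2): lcm = u^{2}. S = \tfrac{1}{4}u - \tfrac{1}{28}v + \tfrac{1}{7}.
  reduce S modulo (h_1, h_2):
  remainder \tfrac{1}{4}u - \tfrac{1}{28}v + \tfrac{1}{7} ≠ 0; add k_3 = \tfrac{1}{4}u - \tfrac{1}{28}v + \tfrac{1}{7} to the basis.

S(h_1,k_3): lcm = u^{2}. S = \tfrac{1}{7}uv - \tfrac{167}{84}u - \tfrac{1}{12}v + \tfrac{1}{2}.
  reduce S modulo (h_1, h_2, k_3):
  remainder \tfrac{1}{49}v^{2} - \tfrac{22}{49}v + \tfrac{481}{294} ≠ 0; add k_4 = \tfrac{1}{49}v^{2} - \tfrac{22}{49}v + \tfrac{481}{294} to the basis.

The other S-polynomials (S(h_2,k_3), S(h_1,k_4), S(h_2,k_4), S(k_3,k_4)) all reduce to 0 modulo the current basis, so we have a Gröbner basis.
Inter-reduce: drop elements whose leading term is divisible by another's, tail-reduce, and make monic.
Reduced Gröbner basis: {v^{2} - 22v + \tfrac{481}{6}, u - \tfrac{1}{7}v + \tfrac{4}{7}}.

These differ, so the ideals are not equal.
The same test decides containment: I ⊆ J iff every generator of I reduces to 0 modulo a Gröbner basis of J.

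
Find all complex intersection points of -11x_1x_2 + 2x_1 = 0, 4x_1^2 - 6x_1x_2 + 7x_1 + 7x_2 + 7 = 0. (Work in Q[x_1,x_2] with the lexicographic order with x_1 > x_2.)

Compute a lex Gröbner basis by Buchberger's algorithm.
f_1 = -11x_1x_2 + 2x_1, LT = x_1x_2.
f_2 = 4x_1^2 - 6x_1x_2 + 7x_1 + 7x_2 + 7, LT = x_1^2.

S(f_1,f_2): lcm = x_1^2x_2. S = -2/11x_1^2 + 3/2x_1x_2^2 - 7/4x_1x_2 - 7/4x_2^2 - 7/4x_2.
  leading term x_1^2: subtract (-1/22)·f_2 from -2/11x_1^2 + 3/2x_1x_2^2 - 7/4x_1x_2 - 7/4x_2^2 - 7/4x_2 → 3/2x_1x_2^2 - 89/44x_1x_2 + 7/22x_1 - 7/4x_2^2 - 63/44x_2 + 7/22
  leading term x_1x_2^2: subtract (-3/22x_2)·f_1 from 3/2x_1x_2^2 - 89/44x_1x_2 + 7/22x_1 - 7/4x_2^2 - 63/44x_2 + 7/22 → -7/4x_1x_2 + 7/22x_1 - 7/4x_2^2 - 63/44x_2 + 7/22
  leading term x_1x_2: subtract (7/44)·f_1 from -7/4x_1x_2 + 7/22x_1 - 7/4x_2^2 - 63/44x_2 + 7/22 → -7/4x_2^2 - 63/44x_2 + 7/22
  leading term x_2^2: no divisor's leading term divides it; move -7/4x_2^2 to the remainder.
  leading term x_2: no divisor's leading term divides it; move -63/44x_2 to the remainder.
  leading term 1: no divisor's leading term divides it; move 7/22 to the remainder.
  remainder -7/4x_2^2 - 63/44x_2 + 7/22 ≠ 0; add h_3 = -7/4x_2^2 - 63/44x_2 + 7/22 to the basis.

The other S-polynomials (S(f_1,h_3), S(f_2,h_3)) all reduce to 0 modulo the current basis, so we have a Gröbner basis.
Inter-reduce: drop elements whose leading term is divisible by another's, tail-reduce, and make monic.
Reduced Gröbner basis: {x_1^2 + 65/44x_1 + 7/4x_2 + 7/4, x_1x_2 - 2/11x_1, x_2^2 + 9/11x_2 - 2/11}.

Since the basis is lex-ordered, x_2^2 + 9/11x_2 - 2/11 is univariate in x_2. Its roots are {-1, 2/11}. Back-substituting each root into the other basis elements fixes the other coordinates.
  x_2 = -1: the earlier basis elements become x_1^2 + 65/44x_1 = 0; -13/11x_1 = 0, giving x_1 = 0 — point (0, -1).
  x_2 = 2/11: the earlier basis element becomes x_1^2 + 65/44x_1 + 91/44 = 0, giving x_1 = -65/88 - sqrt(11791)*I/88, -65/88 + sqrt(11791)*I/88 — points (-65/88 - sqrt(11791)*I/88, 2/11), (-65/88 + sqrt(11791)*I/88, 2/11).
Each listed point satisfies every original equation (direct substitution).

{(0, -1), (-65/88 - sqrt(11791)*I/88, 2/11), (-65/88 + sqrt(11791)*I/88, 2/11)}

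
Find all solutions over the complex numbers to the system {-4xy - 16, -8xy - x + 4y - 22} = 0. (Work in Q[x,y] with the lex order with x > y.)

Compute a lex Gröbner basis by Buchberger's algorithm.
f_1 = -4xy - 16, LT = xy.
f_2 = -8xy - x + 4y - 22, LT = xy.

S(f_1,f_2): lcm = xy. S = -1/8x + 1/2y + 5/4.
  leading term x: no divisor's leading term divides it; move -1/8x to the remainder.
  leading term y: no divisor's leading term divides it; move 1/2y to the remainder.
  leading term 1: no divisor's leading term divides it; move 5/4 to the remainder.
  remainder -1/8x + 1/2y + 5/4 ≠ 0; add h_3 = -1/8x + 1/2y + 5/4 to the basis.

S(f_1,h_3): lcm = xy. S = 4y^2 + 10y + 4.
  leading term y^2: no divisor's leading term divides it; move 4y^2 to the remainder.
  leading term y: no divisor's leading term divides it; move 10y to the remainder.
  leading term 1: no divisor's leading term divides it; move 4 to the remainder.
  remainder 4y^2 + 10y + 4 ≠ 0; add h_4 = 4y^2 + 10y + 4 to the basis.

The other S-polynomials (S(f_2,h_3), S(f_1,h_4), S(f_2,h_4), S(h_3,h_4)) all reduce to 0 modulo the current basis, so we have a Gröbner basis.
Inter-reduce: drop elements whose leading term is divisible by another's, tail-reduce, and make monic.
Reduced Gröbner basis: {x - 4y - 10, y^2 + 5/2y + 1}.

The lex basis is triangular: the last element involves only y. Solving y^2 + 5/2y + 1 = 0 gives y ∈ {-2, -1/2}; substituting each value into the earlier elements determines the remaining variables.
  y = -2: the earlier basis element becomes x - 2 = 0, giving x = 2 — point (2, -2).
  y = -1/2: the earlier basis element becomes x - 8 = 0, giving x = 8 — point (8, -1/2).
Check: every point annihilates each of the original generators.
This is the nonlinear analogue of row-reducing a linear system.

{(2, -2), (8, -1/2)}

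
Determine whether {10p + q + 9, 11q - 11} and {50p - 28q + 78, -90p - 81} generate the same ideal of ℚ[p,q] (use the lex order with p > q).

No, the ideals differ.

For a fixed monomial order, each ideal has a unique reduced Gröbner basis; comparing bases decides equality.
Buchberger on the first generating set:
f_1 = 10p + q + 9, LT = p.
f_2 = 11q - 11, LT = q.

The S-polynomials (S(f_1,f_2)) all reduce to 0 modulo the current basis, so we have a Gröbner basis.
Inter-reduce: drop elements whose leading term is divisible by another's, tail-reduce, and make monic.
Reduced Gröbner basis: {p + 1, q - 1}.

Buchberger on the second generating set:
h_1 = 50p - 28q + 78, LT = p.
h_2 = -90p - 81, LT = p.

S(h_1,h_2): lcm = p. S = -14/25q + 33/50.
  reduce S modulo (h_1, h_2):
  remainder -14/25q + 33/50 ≠ 0; add k_3 = -14/25q + 33/50 to the basis.

The other S-polynomials (S(h_1,k_3), S(h_2,k_3)) all reduce to 0 modulo the current basis, so we have a Gröbner basis.
Inter-reduce: drop elements whose leading term is divisible by another's, tail-reduce, and make monic.
Reduced Gröbner basis: {p + 9/10, q - 33/28}.

These differ, so the ideals are not equal.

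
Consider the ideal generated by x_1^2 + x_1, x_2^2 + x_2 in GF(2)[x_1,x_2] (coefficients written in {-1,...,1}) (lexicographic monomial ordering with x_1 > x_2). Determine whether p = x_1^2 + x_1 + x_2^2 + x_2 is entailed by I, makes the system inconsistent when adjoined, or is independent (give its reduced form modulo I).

First compute the reduced Gröbner basis of I by Buchberger's algorithm.
f_1 = x_1^2 + x_1, LT = x_1^2.
f_2 = x_2^2 + x_2, LT = x_2^2.

S(f_1,f_2): leading monomials are coprime, so the S-polynomial reduces to 0 (Buchberger's first criterion).
Every S-polynomial of the final basis reduces to 0, so we have a Gröbner basis.
Inter-reduce: drop elements whose leading term is divisible by another's, tail-reduce, and make monic.
Reduced Gröbner basis: {x_1^2 + x_1, x_2^2 + x_2}.
Label its elements g_1 = x_1^2 + x_1, g_2 = x_2^2 + x_2.

Reduce p = x_1^2 + x_1 + x_2^2 + x_2 modulo G:
  leading term x_1^2: subtract (1)·g_1 from x_1^2 + x_1 + x_2^2 + x_2 → x_2^2 + x_2
  leading term x_2^2: subtract (1)·g_2 from x_2^2 + x_2 → 0
  normal form = 0.
Since the normal form is 0, p ∈ I.

x_1^2 + x_1 + x_2^2 + x_2 lies in I (it reduces to 0).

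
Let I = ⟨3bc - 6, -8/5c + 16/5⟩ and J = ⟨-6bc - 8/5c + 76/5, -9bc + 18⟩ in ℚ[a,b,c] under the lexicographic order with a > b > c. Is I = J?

Equality of ideals is decidable: compute both reduced Gröbner bases (unique for the ordering) and check whether they agree.
Buchberger on the first generating set:
f_1 = 3bc - 6, LT = bc.
f_2 = -8/5c + 16/5, LT = c.

S(f_1,f_2): lcm = bc. S = 2b - 2.
  leading term b: no divisor's leading term divides it; move 2b to the remainder.
  leading term 1: no divisor's leading term divides it; move -2 to the remainder.
  remainder 2b - 2 ≠ 0; add g_3 = 2b - 2 to the basis.

The other S-polynomials (S(f_1,g_3), S(f_2,g_3)) all reduce to 0 modulo the current basis, so we have a Gröbner basis.
Inter-reduce: drop elements whose leading term is divisible by another's, tail-reduce, and make monic.
Reduced Gröbner basis: {b - 1, c - 2}.

Buchberger on the second generating set:
h_1 = -6bc - 8/5c + 76/5, LT = bc.
h_2 = -9bc + 18, LT = bc.

S(h_1,h_2): lcm = bc. S = 4/15c - 8/15.
  leading term c: no divisor's leading term divides it; move 4/15c to the remainder.
  leading term 1: no divisor's leading term divides it; move -8/15 to the remainder.
  remainder 4/15c - 8/15 ≠ 0; add k_3 = 4/15c - 8/15 to the basis.

S(h_1,k_3): lcm = bc. S = 2b + 4/15c - 38/15.
  leading term b: no divisor's leading term divides it; move 2b to the remainder.
  leading term c: subtract (1)·k_3 from 4/15c - 38/15 → -2
  leading term 1: no divisor's leading term divides it; move -2 to the remainder.
  remainder 2b - 2 ≠ 0; add k_4 = 2b - 2 to the basis.

The other S-polynomials (S(h_2,k_3), S(h_1,k_4), S(h_2,k_4), S(k_3,k_4)) all reduce to 0 modulo the current basis, so we have a Gröbner basis.
Inter-reduce: drop elements whose leading term is divisible by another's, tail-reduce, and make monic.
Reduced Gröbner basis: {b - 1, c - 2}.

These coincide, so the ideals are equal.
The choice of monomial ordering does not affect the verdict — as long as both bases are computed under the same ordering, their equality decides ideal equality.

Yes, the ideals are equal.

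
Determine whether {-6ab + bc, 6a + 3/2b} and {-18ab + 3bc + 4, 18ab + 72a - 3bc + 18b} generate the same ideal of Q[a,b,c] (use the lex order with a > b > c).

No, the ideals differ.

For a fixed monomial order, each ideal has a unique reduced Gröbner basis; comparing bases decides equality.
Buchberger on the first generating set:
f_1 = -6ab + bc, LT = ab.
f_2 = 6a + 3/2b, LT = a.

S(f_1,f_2): lcm = ab. S = -1/4b^2 - 1/6bc.
  reduce S modulo (f_1, f_2):
  remainder -1/4b^2 - 1/6bc ≠ 0; add g_3 = -1/4b^2 - 1/6bc to the basis.

The other S-polynomials (S(f_1,g_3), S(f_2,g_3)) all reduce to 0 modulo the current basis, so we have a Gröbner basis.
Inter-reduce: drop elements whose leading term is divisible by another's, tail-reduce, and make monic.
Reduced Gröbner basis: {a + 1/4b, b^2 + 2/3bc}.

Buchberger on the second generating set:
h_1 = -18ab + 3bc + 4, LT = ab.
h_2 = 18ab + 72a - 3bc + 18b, LT = ab.

S(h_1,h_2): lcm = ab. S = -4a - b - 2/9.
  reduce S modulo (h_1, h_2):
  remainder -4a - b - 2/9 ≠ 0; add k_3 = -4a - b - 2/9 to the basis.

S(h_1,k_3): lcm = ab. S = -1/4b^2 - 1/6bc - 1/18b - 2/9.
  reduce S modulo (h_1, h_2, k_3):
  remainder -1/4b^2 - 1/6bc - 1/18b - 2/9 ≠ 0; add k_4 = -1/4b^2 - 1/6bc - 1/18b - 2/9 to the basis.

The other S-polynomials (S(h_2,k_3), S(h_1,k_4), S(h_2,k_4), S(k_3,k_4)) all reduce to 0 modulo the current basis, so we have a Gröbner basis.
Inter-reduce: drop elements whose leading term is divisible by another's, tail-reduce, and make monic.
Reduced Gröbner basis: {a + 1/4b + 1/18, b^2 + 2/3bc + 2/9b + 8/9}.

Since the reduced bases disagree, the two ideals are not the same.
The same test decides containment: I ⊆ J iff every generator of I reduces to 0 modulo a Gröbner basis of J.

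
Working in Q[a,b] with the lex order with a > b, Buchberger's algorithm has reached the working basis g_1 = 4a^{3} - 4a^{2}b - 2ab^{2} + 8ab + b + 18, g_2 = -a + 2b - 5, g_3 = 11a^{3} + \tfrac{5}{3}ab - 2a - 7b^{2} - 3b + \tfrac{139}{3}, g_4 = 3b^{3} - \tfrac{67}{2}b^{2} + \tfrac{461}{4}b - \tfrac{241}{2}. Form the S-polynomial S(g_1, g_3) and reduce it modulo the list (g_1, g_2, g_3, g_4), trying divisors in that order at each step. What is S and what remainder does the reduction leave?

lcm(LM(g_1), LM(g_3)) = a^{3}.
S = (lcm/LT(g_1))·g_1 − (lcm/LT(g_3))·g_3 = -a^{2}b - \tfrac{1}{2}ab^{2} + \tfrac{61}{33}ab + \tfrac{2}{11}a + \tfrac{7}{11}b^{2} + \tfrac{23}{44}b + \tfrac{19}{66}.
Reduce S modulo (g_1, g_2, g_3, g_4) in that order:
  leading term a^{2}b: subtract (ab)·g_2 from -a^{2}b - \tfrac{1}{2}ab^{2} + \tfrac{61}{33}ab + \tfrac{2}{11}a + \tfrac{7}{11}b^{2} + \tfrac{23}{44}b + \tfrac{19}{66} → -\tfrac{5}{2}ab^{2} + \tfrac{226}{33}ab + \tfrac{2}{11}a + \tfrac{7}{11}b^{2} + \tfrac{23}{44}b + \tfrac{19}{66}
  leading term ab^{2}: subtract (\tfrac{5}{2}b^{2})·g_2 from -\tfrac{5}{2}ab^{2} + \tfrac{226}{33}ab + \tfrac{2}{11}a + \tfrac{7}{11}b^{2} + \tfrac{23}{44}b + \tfrac{19}{66} → \tfrac{226}{33}ab + \tfrac{2}{11}a - 5b^{3} + \tfrac{289}{22}b^{2} + \tfrac{23}{44}b + \tfrac{19}{66}
  leading term ab: subtract (-\tfrac{226}{33}b)·g_2 from \tfrac{226}{33}ab + \tfrac{2}{11}a - 5b^{3} + \tfrac{289}{22}b^{2} + \tfrac{23}{44}b + \tfrac{19}{66} → \tfrac{2}{11}a - 5b^{3} + \tfrac{161}{6}b^{2} - \tfrac{4451}{132}b + \tfrac{19}{66}
  leading term a: subtract (-\tfrac{2}{11})·g_2 from \tfrac{2}{11}a - 5b^{3} + \tfrac{161}{6}b^{2} - \tfrac{4451}{132}b + \tfrac{19}{66} → -5b^{3} + \tfrac{161}{6}b^{2} - \tfrac{4403}{132}b - \tfrac{41}{66}
  leading term b^{3}: subtract (-\tfrac{5}{3})·g_4 from -5b^{3} + \tfrac{161}{6}b^{2} - \tfrac{4403}{132}b - \tfrac{41}{66} → -29b^{2} + \tfrac{1746}{11}b - \tfrac{2216}{11}
  leading term b^{2}: no divisor's leading term divides it; move -29b^{2} to the remainder.
  leading term b: no divisor's leading term divides it; move \tfrac{1746}{11}b to the remainder.
  leading term 1: no divisor's leading term divides it; move -\tfrac{2216}{11} to the remainder.
The remainder -29b^{2} + \tfrac{1746}{11}b - \tfrac{2216}{11} is nonzero, so it would be added as the next basis element.

S(g_1, g_3) = -a^{2}b - \tfrac{1}{2}ab^{2} + \tfrac{61}{33}ab + \tfrac{2}{11}a + \tfrac{7}{11}b^{2} + \tfrac{23}{44}b + \tfrac{19}{66}; remainder on division = -29b^{2} + \tfrac{1746}{11}b - \tfrac{2216}{11}.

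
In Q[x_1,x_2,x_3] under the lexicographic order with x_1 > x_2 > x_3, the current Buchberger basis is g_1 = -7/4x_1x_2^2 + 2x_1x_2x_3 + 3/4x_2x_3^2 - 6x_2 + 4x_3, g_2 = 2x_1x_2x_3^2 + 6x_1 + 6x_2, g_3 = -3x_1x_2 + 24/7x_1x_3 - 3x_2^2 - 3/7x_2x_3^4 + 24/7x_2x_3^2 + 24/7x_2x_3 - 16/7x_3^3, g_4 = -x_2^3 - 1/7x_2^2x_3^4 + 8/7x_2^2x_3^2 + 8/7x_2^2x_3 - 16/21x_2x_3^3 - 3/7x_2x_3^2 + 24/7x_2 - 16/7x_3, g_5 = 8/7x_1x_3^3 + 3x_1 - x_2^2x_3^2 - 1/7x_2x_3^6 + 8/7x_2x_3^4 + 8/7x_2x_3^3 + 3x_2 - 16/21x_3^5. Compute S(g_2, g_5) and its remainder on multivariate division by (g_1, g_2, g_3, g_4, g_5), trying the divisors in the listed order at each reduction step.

lcm(LM(g_2), LM(g_5)) = x_1x_2x_3^3.
S = (lcm/LT(g_2))·g_2 − (lcm/LT(g_5))·g_5 = -21/8x_1x_2 + 3x_1x_3 + 7/8x_2^3x_3^2 + 1/8x_2^2x_3^6 - x_2^2x_3^4 - x_2^2x_3^3 - 21/8x_2^2 + 2/3x_2x_3^5 + 3x_2x_3.
Reduce S modulo (g_1, g_2, g_3, g_4, g_5) in that order:
  leading term x_1x_2: subtract (7/8)·g_3 from -21/8x_1x_2 + 3x_1x_3 + 7/8x_2^3x_3^2 + 1/8x_2^2x_3^6 - x_2^2x_3^4 - x_2^2x_3^3 - 21/8x_2^2 + 2/3x_2x_3^5 + 3x_2x_3 → 7/8x_2^3x_3^2 + 1/8x_2^2x_3^6 - x_2^2x_3^4 - x_2^2x_3^3 + 2/3x_2x_3^5 + 3/8x_2x_3^4 - 3x_2x_3^2 + 2x_3^3
  leading term x_2^3x_3^2: subtract (-7/8x_3^2)·g_4 from 7/8x_2^3x_3^2 + 1/8x_2^2x_3^6 - x_2^2x_3^4 - x_2^2x_3^3 + 2/3x_2x_3^5 + 3/8x_2x_3^4 - 3x_2x_3^2 + 2x_3^3 → 0
The remainder is 0, so this S-polynomial contributes no new basis element.

S(g_2, g_5) = -21/8x_1x_2 + 3x_1x_3 + 7/8x_2^3x_3^2 + 1/8x_2^2x_3^6 - x_2^2x_3^4 - x_2^2x_3^3 - 21/8x_2^2 + 2/3x_2x_3^5 + 3x_2x_3; remainder on division = 0.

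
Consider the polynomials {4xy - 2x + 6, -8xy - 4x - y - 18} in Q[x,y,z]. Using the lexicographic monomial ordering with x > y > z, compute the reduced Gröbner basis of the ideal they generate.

Buchberger's algorithm terminates because the ascending chain of leading-term ideals stabilizes.

f_1 = 4xy - 2x + 6, LT = xy.
f_2 = -8xy - 4x - y - 18, LT = xy.

S(f_1,f_2): lcm = xy. S = -x - \tfrac{1}{8}y - \tfrac{3}{4}.
  leading term x: no divisor's leading term divides it; move -x to the remainder.
  leading term y: no divisor's leading term divides it; move -\tfrac{1}{8}y to the remainder.
  leading term 1: no divisor's leading term divides it; move -\tfrac{3}{4} to the remainder.
  remainder -x - \tfrac{1}{8}y - \tfrac{3}{4} ≠ 0; add g_3 = -x - \tfrac{1}{8}y - \tfrac{3}{4} to the basis.

S(f_1,g_3): lcm = xy. S = -\tfrac{1}{2}x - \tfrac{1}{8}y^{2} - \tfrac{3}{4}y + \tfrac{3}{2}.
  leading term x: subtract (\tfrac{1}{2})·g_3 from -\tfrac{1}{2}x - \tfrac{1}{8}y^{2} - \tfrac{3}{4}y + \tfrac{3}{2} → -\tfrac{1}{8}y^{2} - \tfrac{11}{16}y + \tfrac{15}{8}
  leading term y^{2}: no divisor's leading term divides it; move -\tfrac{1}{8}y^{2} to the remainder.
  leading term y: no divisor's leading term divides it; move -\tfrac{11}{16}y to the remainder.
  leading term 1: no divisor's leading term divides it; move \tfrac{15}{8} to the remainder.
  remainder -\tfrac{1}{8}y^{2} - \tfrac{11}{16}y + \tfrac{15}{8} ≠ 0; add g_4 = -\tfrac{1}{8}y^{2} - \tfrac{11}{16}y + \tfrac{15}{8} to the basis.

The other S-polynomials (S(f_2,g_3), S(f_1,g_4), S(f_2,g_4), S(g_3,g_4)) all reduce to 0 modulo the current basis, so we have a Gröbner basis.
Inter-reduce: drop elements whose leading term is divisible by another's, tail-reduce, and make monic.

G = {x + \tfrac{1}{8}y + \tfrac{3}{4}, y^{2} + \tfrac{11}{2}y - 15}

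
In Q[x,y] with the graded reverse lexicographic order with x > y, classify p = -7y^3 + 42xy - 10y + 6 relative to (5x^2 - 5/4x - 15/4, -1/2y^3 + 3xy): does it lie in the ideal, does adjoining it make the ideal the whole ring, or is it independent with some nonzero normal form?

First compute the reduced Gröbner basis of I by Buchberger's algorithm.
f_1 = 5x^2 - 5/4x - 15/4, LT = x^2.
f_2 = -1/2y^3 + 3xy, LT = y^3.

The S-polynomials (S(f_1,f_2)) all reduce to 0 modulo the current basis, so we have a Gröbner basis.
Inter-reduce: drop elements whose leading term is divisible by another's, tail-reduce, and make monic.
Reduced Gröbner basis: {y^3 - 6xy, x^2 - 1/4x - 3/4}.
Label its elements g_1 = y^3 - 6xy, g_2 = x^2 - 1/4x - 3/4.

Reduce p = -7y^3 + 42xy - 10y + 6 modulo G:
  leading term y^3: subtract (-7)·g_1 from -7y^3 + 42xy - 10y + 6 → -10y + 6
  leading term y: no divisor's leading term divides it; move -10y to the remainder.
  leading term 1: no divisor's leading term divides it; move 6 to the remainder.
  normal form = -10y + 6.
The normal form is nonzero, so p ∉ I. Since p minus its normal form lies in I, I + (p) = I + (r) where r = -10y + 6; decide whether this ideal is the whole ring.
Run Buchberger on G together with r (pairs among the g_i already reduce to 0 since G is a Gröbner basis):
g_1 = y^3 - 6xy, LT = y^3.
g_2 = x^2 - 1/4x - 3/4, LT = x^2.
r = -10y + 6, LT = y.

S(g_1,r): lcm = y^3. S = -6xy + 3/5y^2.
  leading term xy: subtract (3/5x)·r from -6xy + 3/5y^2 → 3/5y^2 - 18/5x
  leading term y^2: subtract (-3/50y)·r from 3/5y^2 - 18/5x → -18/5x + 9/25y
  leading term x: no divisor's leading term divides it; move -18/5x to the remainder.
  leading term y: subtract (-9/250)·r from 9/25y → 27/125
  leading term 1: no divisor's leading term divides it; move 27/125 to the remainder.
  remainder -18/5x + 27/125 ≠ 0; add m_4 = -18/5x + 27/125 to the basis.

S(g_2,m_4): lcm = x^2. S = -19/100x - 3/4.
  leading term x: subtract (19/360)·m_4 from -19/100x - 3/4 → -3807/5000
  leading term 1: no divisor's leading term divides it; move -3807/5000 to the remainder.
  remainder -3807/5000 ≠ 0; add m_5 = -3807/5000 to the basis.

The other S-polynomials (S(g_1,g_2), S(g_2,r), S(g_1,m_4), S(r,m_4), S(g_1,m_5), S(g_2,m_5), S(r,m_5), S(m_4,m_5)) all reduce to 0 modulo the current basis, so we have a Gröbner basis.
Inter-reduce: drop elements whose leading term is divisible by another's, tail-reduce, and make monic.
Reduced Gröbner basis: {1}.
The reduced Gröbner basis of I + (p) is {1}: the ideal is the whole ring, so the enlarged system has no common solution — adjoining p is inconsistent.

Adjoining -7y^3 + 42xy - 10y + 6 makes the ideal the whole ring: the system is inconsistent.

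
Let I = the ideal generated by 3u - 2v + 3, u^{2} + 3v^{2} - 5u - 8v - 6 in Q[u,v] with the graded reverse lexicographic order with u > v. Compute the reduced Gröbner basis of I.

f_1 = 3u - 2v + 3, LT = u.
f_2 = u^{2} + 3v^{2} - 5u - 8v - 6, LT = u^{2}.

S(f_1,f_2): lcm = u^{2}. S = -\tfrac{2}{3}uv - 3v^{2} + 6u + 8v + 6.
  reduce S modulo (f_1, f_2):
  remainder -\tfrac{31}{9}v^{2} + \tfrac{38}{3}v ≠ 0; add g_3 = -\tfrac{31}{9}v^{2} + \tfrac{38}{3}v to the basis.

The other S-polynomials (S(f_1,g_3), S(f_2,g_3)) all reduce to 0 modulo the current basis, so we have a Gröbner basis.
Inter-reduce: drop elements whose leading term is divisible by another's, tail-reduce, and make monic.

G = {v^{2} - \tfrac{114}{31}v, u - \tfrac{2}{3}v + 1}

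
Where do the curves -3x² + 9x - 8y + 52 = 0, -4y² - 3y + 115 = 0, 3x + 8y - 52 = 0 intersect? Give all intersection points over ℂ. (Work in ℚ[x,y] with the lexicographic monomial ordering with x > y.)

{(4, 5)}

Compute a lex Gröbner basis by Buchberger's algorithm.
f_1 = -3x² + 9x - 8y + 52, LT = x².
f_2 = -4y² - 3y + 115, LT = y².
f_3 = 3x + 8y - 52, LT = x.

S(f_1,f_3): lcm = x². S = -8/3xy + 43/3x + 8/3y - 52/3.
  leading term xy: subtract (-8/9y)·f_3 from -8/3xy + 43/3x + 8/3y - 52/3 → 43/3x + 64/9y² - 392/9y - 52/3
  leading term x: subtract (43/9)·f_3 from 43/3x + 64/9y² - 392/9y - 52/3 → 64/9y² - 736/9y + 2080/9
  leading term y²: subtract (-16/9)·f_2 from 64/9y² - 736/9y + 2080/9 → -784/9y + 3920/9
  leading term y: no divisor's leading term divides it; move -784/9y to the remainder.
  leading term 1: no divisor's leading term divides it; move 3920/9 to the remainder.
  remainder -784/9y + 3920/9 ≠ 0; add h_4 = -784/9y + 3920/9 to the basis.

The other S-polynomials (S(f_1,f_2), S(f_2,f_3), S(f_1,h_4), S(f_2,h_4), S(f_3,h_4)) all reduce to 0 modulo the current basis, so we have a Gröbner basis.
Inter-reduce: drop elements whose leading term is divisible by another's, tail-reduce, and make monic.
Reduced Gröbner basis: {x - 4, y - 5}.

Since the basis is lex-ordered, y - 5 is univariate in y. Its roots are {5}. Back-substituting each root into the other basis elements fixes the other coordinates.
  y = 5: the earlier basis element becomes x - 4 = 0, giving x = 4 — point (4, 5).
Each listed point satisfies every original equation (direct substitution).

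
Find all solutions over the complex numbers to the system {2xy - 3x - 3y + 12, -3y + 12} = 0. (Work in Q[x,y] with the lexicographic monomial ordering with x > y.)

{(0, 4)}

Compute a lex Gröbner basis by Buchberger's algorithm.
f_1 = 2xy - 3x - 3y + 12, LT = xy.
f_2 = -3y + 12, LT = y.

S(f_1,f_2): lcm = xy. S = 5/2x - 3/2y + 6.
  leading term x: no divisor's leading term divides it; move 5/2x to the remainder.
  leading term y: subtract (1/2)·f_2 from -3/2y + 6 → 0
  remainder 5/2x ≠ 0; add h_3 = 5/2x to the basis.

The other S-polynomials (S(f_1,h_3), S(f_2,h_3)) all reduce to 0 modulo the current basis, so we have a Gröbner basis.
Inter-reduce: drop elements whose leading term is divisible by another's, tail-reduce, and make monic.
Reduced Gröbner basis: {x, y - 4}.

Elimination: the polynomial y - 4 lies in the elimination ideal for y, so y ∈ {4}. For each such y, the remaining basis elements (now univariate) give the rest of the solution.
  y = 4: the earlier basis element becomes x = 0, giving x = 0 — point (0, 4).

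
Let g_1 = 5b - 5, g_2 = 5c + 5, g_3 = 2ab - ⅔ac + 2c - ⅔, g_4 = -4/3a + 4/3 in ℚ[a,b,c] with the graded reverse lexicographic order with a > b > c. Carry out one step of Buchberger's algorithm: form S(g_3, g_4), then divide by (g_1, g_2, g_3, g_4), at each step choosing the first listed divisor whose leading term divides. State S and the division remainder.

S(g_3, g_4) = -⅓ac + b + c - ⅓; remainder on division = 0.

lcm(LM(g_3), LM(g_4)) = ab.
S = (lcm/LT(g_3))·g_3 − (lcm/LT(g_4))·g_4 = -⅓ac + b + c - ⅓.
Reduce S modulo (g_1, g_2, g_3, g_4) in that order:
  leading term ac: subtract (-1/15a)·g_2 from -⅓ac + b + c - ⅓ → ⅓a + b + c - ⅓
  leading term a: subtract (-¼)·g_4 from ⅓a + b + c - ⅓ → b + c
  leading term b: subtract (⅕)·g_1 from b + c → c + 1
  leading term c: subtract (⅕)·g_2 from c + 1 → 0
The remainder is 0, so this S-polynomial contributes no new basis element.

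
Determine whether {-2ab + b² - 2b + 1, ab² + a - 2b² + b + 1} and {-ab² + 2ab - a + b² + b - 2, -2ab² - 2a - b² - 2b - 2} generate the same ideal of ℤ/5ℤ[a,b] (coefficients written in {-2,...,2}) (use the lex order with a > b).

Equality of ideals is decidable: compute both reduced Gröbner bases (unique for the ordering) and check whether they agree.
Buchberger on the first generating set:
f_1 = -2ab + b² - 2b + 1, LT = ab.
f_2 = ab² + a - 2b² + b + 1, LT = ab².

S(f_1,f_2): lcm = ab². S = -a + 2b³ - 2b² + b - 1.
  leading term a: no divisor's leading term divides it; move -a to the remainder.
  leading term b³: no divisor's leading term divides it; move 2b³ to the remainder.
  leading term b²: no divisor's leading term divides it; move -2b² to the remainder.
  leading term b: no divisor's leading term divides it; move b to the remainder.
  leading term 1: no divisor's leading term divides it; move -1 to the remainder.
  remainder -a + 2b³ - 2b² + b - 1 ≠ 0; add g_3 = -a + 2b³ - 2b² + b - 1 to the basis.

S(f_1,g_3): lcm = ab. S = 2b⁴ - 2b³ - 2b² + 2.
  leading term b⁴: no divisor's leading term divides it; move 2b⁴ to the remainder.
  leading term b³: no divisor's leading term divides it; move -2b³ to the remainder.
  leading term b²: no divisor's leading term divides it; move -2b² to the remainder.
  leading term 1: no divisor's leading term divides it; move 2 to the remainder.
  remainder 2b⁴ - 2b³ - 2b² + 2 ≠ 0; add g_4 = 2b⁴ - 2b³ - 2b² + 2 to the basis.

The other S-polynomials (S(f_2,g_3), S(f_1,g_4), S(f_2,g_4), S(g_3,g_4)) all reduce to 0 modulo the current basis, so we have a Gröbner basis.
Inter-reduce: drop elements whose leading term is divisible by another's, tail-reduce, and make monic.
Reduced Gröbner basis: {a - 2b³ + 2b² - b + 1, b⁴ - b³ - b² + 1}.

Buchberger on the second generating set:
h_1 = -ab² + 2ab - a + b² + b - 2, LT = ab².
h_2 = -2ab² - 2a - b² - 2b - 2, LT = ab².

S(h_1,h_2): lcm = ab². S = -2ab + b² - 2b + 1.
  leading term ab: no divisor's leading term divides it; move -2ab to the remainder.
  leading term b²: no divisor's leading term divides it; move b² to the remainder.
  leading term b: no divisor's leading term divides it; move -2b to the remainder.
  leading term 1: no divisor's leading term divides it; move 1 to the remainder.
  remainder -2ab + b² - 2b + 1 ≠ 0; add k_3 = -2ab + b² - 2b + 1 to the basis.

S(h_1,k_3): lcm = ab². S = -2ab + a - 2b³ - 2b² + 2b + 2.
  leading term ab: subtract (1)·k_3 from -2ab + a - 2b³ - 2b² + 2b + 2 → a - 2b³ + 2b² - b + 1
  leading term a: no divisor's leading term divides it; move a to the remainder.
  leading term b³: no divisor's leading term divides it; move -2b³ to the remainder.
  leading term b²: no divisor's leading term divides it; move 2b² to the remainder.
  leading term b: no divisor's leading term divides it; move -b to the remainder.
  leading term 1: no divisor's leading term divides it; move 1 to the remainder.
  remainder a - 2b³ + 2b² - b + 1 ≠ 0; add k_4 = a - 2b³ + 2b² - b + 1 to the basis.

S(h_1,k_4): lcm = ab². S = -2ab + a + 2b⁵ - 2b⁴ + b³ - 2b² - b + 2.
  leading term ab: subtract (1)·k_3 from -2ab + a + 2b⁵ - 2b⁴ + b³ - 2b² - b + 2 → a + 2b⁵ - 2b⁴ + b³ + 2b² + b + 1
  leading term a: subtract (1)·k_4 from a + 2b⁵ - 2b⁴ + b³ + 2b² + b + 1 → 2b⁵ - 2b⁴ - 2b³ + 2b
  leading term b⁵: no divisor's leading term divides it; move 2b⁵ to the remainder.
  leading term b⁴: no divisor's leading term divides it; move -2b⁴ to the remainder.
  leading term b³: no divisor's leading term divides it; move -2b³ to the remainder.
  leading term b: no divisor's leading term divides it; move 2b to the remainder.
  remainder 2b⁵ - 2b⁴ - 2b³ + 2b ≠ 0; add k_5 = 2b⁵ - 2b⁴ - 2b³ + 2b to the basis.

S(k_3,k_4): lcm = ab. S = 2b⁴ - 2b³ - 2b² + 2.
  leading term b⁴: no divisor's leading term divides it; move 2b⁴ to the remainder.
  leading term b³: no divisor's leading term divides it; move -2b³ to the remainder.
  leading term b²: no divisor's leading term divides it; move -2b² to the remainder.
  leading term 1: no divisor's leading term divides it; move 2 to the remainder.
  remainder 2b⁴ - 2b³ - 2b² + 2 ≠ 0; add k_6 = 2b⁴ - 2b³ - 2b² + 2 to the basis.

The other S-polynomials (S(h_2,k_3), S(h_2,k_4), S(h_1,k_5), S(h_2,k_5), S(k_3,k_5), S(k_4,k_5), S(h_1,k_6), S(h_2,k_6), S(k_3,k_6), S(k_4,k_6), S(k_5,k_6)) all reduce to 0 modulo the current basis, so we have a Gröbner basis.
Inter-reduce: drop elements whose leading term is divisible by another's, tail-reduce, and make monic.
Reduced Gröbner basis: {a - 2b³ + 2b² - b + 1, b⁴ - b³ - b² + 1}.

Same reduced basis, so the two generating sets span the same ideal.

Yes, the ideals are equal.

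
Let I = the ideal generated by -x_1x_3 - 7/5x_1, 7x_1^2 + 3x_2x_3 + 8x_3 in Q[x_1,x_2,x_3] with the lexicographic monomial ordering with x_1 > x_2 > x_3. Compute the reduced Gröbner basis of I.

Buchberger's algorithm terminates because the ascending chain of leading-term ideals stabilizes.

f_1 = -x_1x_3 - 7/5x_1, LT = x_1x_3.
f_2 = 7x_1^2 + 3x_2x_3 + 8x_3, LT = x_1^2.

S(f_1,f_2): lcm = x_1^2x_3. S = 7/5x_1^2 - 3/7x_2x_3^2 - 8/7x_3^2.
  leading term x_1^2: subtract (1/5)·f_2 from 7/5x_1^2 - 3/7x_2x_3^2 - 8/7x_3^2 → -3/7x_2x_3^2 - 3/5x_2x_3 - 8/7x_3^2 - 8/5x_3
  leading term x_2x_3^2: no divisor's leading term divides it; move -3/7x_2x_3^2 to the remainder.
  leading term x_2x_3: no divisor's leading term divides it; move -3/5x_2x_3 to the remainder.
  leading term x_3^2: no divisor's leading term divides it; move -8/7x_3^2 to the remainder.
  leading term x_3: no divisor's leading term divides it; move -8/5x_3 to the remainder.
  remainder -3/7x_2x_3^2 - 3/5x_2x_3 - 8/7x_3^2 - 8/5x_3 ≠ 0; add g_3 = -3/7x_2x_3^2 - 3/5x_2x_3 - 8/7x_3^2 - 8/5x_3 to the basis.

S(f_1,g_3): lcm = x_1x_2x_3^2. S = -8/3x_1x_3^2 - 56/15x_1x_3.
  leading term x_1x_3^2: subtract (8/3x_3)·f_1 from -8/3x_1x_3^2 - 56/15x_1x_3 → 0
  remainder 0.

S(f_2,g_3): leading monomials are coprime, so the S-polynomial reduces to 0 (Buchberger's first criterion).
Every S-polynomial of the final basis reduces to 0, so we have a Gröbner basis.

G = {x_1^2 + 3/7x_2x_3 + 8/7x_3, x_1x_3 + 7/5x_1, x_2x_3^2 + 7/5x_2x_3 + 8/3x_3^2 + 56/15x_3}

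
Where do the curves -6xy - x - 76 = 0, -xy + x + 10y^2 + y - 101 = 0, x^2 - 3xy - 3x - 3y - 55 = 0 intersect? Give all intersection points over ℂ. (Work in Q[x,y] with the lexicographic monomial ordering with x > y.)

{(-4, 3)}

Compute a lex Gröbner basis by Buchberger's algorithm.
f_1 = -6xy - x - 76, LT = xy.
f_2 = -xy + x + 10y^2 + y - 101, LT = xy.
f_3 = x^2 - 3xy - 3x - 3y - 55, LT = x^2.

S(f_1,f_2): lcm = xy. S = 7/6x + 10y^2 + y - 265/3.
  reduce S modulo (f_1, f_2, f_3):
  remainder 7/6x + 10y^2 + y - 265/3 ≠ 0; add h_4 = 7/6x + 10y^2 + y - 265/3 to the basis.

S(f_1,f_3): lcm = x^2y. S = 1/6x^2 + 3xy^2 + 3xy + 38/3x + 3y^2 + 55y.
  reduce S modulo (f_1, f_2, f_3, h_4):
  remainder -739/7y^2 + 93/14y + 13023/14 ≠ 0; add h_5 = -739/7y^2 + 93/14y + 13023/14 to the basis.

S(f_2,f_3): lcm = x^2y. S = -x^2 - 7xy^2 + 2xy + 101x + 3y^2 + 55y.
  reduce S modulo (f_1, f_2, f_3, h_4, h_5):
  remainder 17909/4434y - 17909/1478 ≠ 0; add h_6 = 17909/4434y - 17909/1478 to the basis.

The other S-polynomials (S(f_1,h_4), S(f_2,h_4), S(f_3,h_4), S(f_1,h_5), S(f_2,h_5), S(f_3,h_5), S(h_4,h_5), S(f_1,h_6), S(f_2,h_6), S(f_3,h_6), S(h_4,h_6), S(h_5,h_6)) all reduce to 0 modulo the current basis, so we have a Gröbner basis.
Inter-reduce: drop elements whose leading term is divisible by another's, tail-reduce, and make monic.
Reduced Gröbner basis: {x + 4, y - 3}.

From the last basis element, y - 3 = 0, so y takes values in {3}. Each choice, substituted upward through the basis, yields the corresponding point(s) of the solution set.
  y = 3: the earlier basis element becomes x + 4 = 0, giving x = -4 — point (-4, 3).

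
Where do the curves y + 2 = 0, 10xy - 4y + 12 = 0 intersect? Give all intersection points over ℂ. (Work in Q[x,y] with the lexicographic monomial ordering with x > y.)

Compute a lex Gröbner basis by Buchberger's algorithm.
f_1 = y + 2, LT = y.
f_2 = 10xy - 4y + 12, LT = xy.

S(f_1,f_2): lcm = xy. S = 2x + 2/5y - 6/5.
  leading term x: no divisor's leading term divides it; move 2x to the remainder.
  leading term y: subtract (2/5)·f_1 from 2/5y - 6/5 → -2
  leading term 1: no divisor's leading term divides it; move -2 to the remainder.
  remainder 2x - 2 ≠ 0; add h_3 = 2x - 2 to the basis.

The other S-polynomials (S(f_1,h_3), S(f_2,h_3)) all reduce to 0 modulo the current basis, so we have a Gröbner basis.
Inter-reduce: drop elements whose leading term is divisible by another's, tail-reduce, and make monic.
Reduced Gröbner basis: {x - 1, y + 2}.

The lex basis is triangular: the last element involves only y. Solving y + 2 = 0 gives y ∈ {-2}; substituting each value into the earlier elements determines the remaining variables.
  y = -2: the earlier basis element becomes x - 1 = 0, giving x = 1 — point (1, -2).

{(1, -2)}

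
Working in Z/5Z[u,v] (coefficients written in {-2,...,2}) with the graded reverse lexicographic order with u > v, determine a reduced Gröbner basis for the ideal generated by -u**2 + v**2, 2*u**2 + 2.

G = {u**2 + 1, v**2 + 1}

The reduced Gröbner basis is the canonical form of the ideal for this ordering.

f_1 = -u**2 + v**2, LT = u**2.
f_2 = 2*u**2 + 2, LT = u**2.

S(f_1,f_2): lcm = u**2. S = -v**2 - 1.
  leading term v**2: no divisor's leading term divides it; move -v**2 to the remainder.
  leading term 1: no divisor's leading term divides it; move -1 to the remainder.
  remainder -v**2 - 1 ≠ 0; add g_3 = -v**2 - 1 to the basis.

The other S-polynomials (S(f_1,g_3), S(f_2,g_3)) all reduce to 0 modulo the current basis, so we have a Gröbner basis.
Inter-reduce: drop elements whose leading term is divisible by another's, tail-reduce, and make monic.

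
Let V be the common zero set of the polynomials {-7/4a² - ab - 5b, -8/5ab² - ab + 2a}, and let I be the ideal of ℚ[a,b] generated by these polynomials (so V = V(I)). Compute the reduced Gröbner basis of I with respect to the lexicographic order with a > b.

Buchberger's algorithm terminates because the ascending chain of leading-term ideals stabilizes.

f_1 = -7/4a² - ab - 5b, LT = a².
f_2 = -8/5ab² - ab + 2a, LT = ab².

S(f_1,f_2): lcm = a²b². S = -⅝a²b + 5/4a² + 4/7ab³ + 20/7b³.
  leading term a²b: subtract (5/14b)·f_1 from -⅝a²b + 5/4a² + 4/7ab³ + 20/7b³ → 5/4a² + 4/7ab³ + 5/14ab² + 20/7b³ + 25/14b²
  leading term a²: subtract (-5/7)·f_1 from 5/4a² + 4/7ab³ + 5/14ab² + 20/7b³ + 25/14b² → 4/7ab³ + 5/14ab² - 5/7ab + 20/7b³ + 25/14b² - 25/7b
  leading term ab³: subtract (-5/14b)·f_2 from 4/7ab³ + 5/14ab² - 5/7ab + 20/7b³ + 25/14b² - 25/7b → 20/7b³ + 25/14b² - 25/7b
  leading term b³: no divisor's leading term divides it; move 20/7b³ to the remainder.
  leading term b²: no divisor's leading term divides it; move 25/14b² to the remainder.
  leading term b: no divisor's leading term divides it; move -25/7b to the remainder.
  remainder 20/7b³ + 25/14b² - 25/7b ≠ 0; add g_3 = 20/7b³ + 25/14b² - 25/7b to the basis.

S(f_1,g_3): leading monomials are coprime, so the S-polynomial reduces to 0 (Buchberger's first criterion).
S(f_2,g_3): lcm = ab³. S = 0.
  remainder 0.

Every S-polynomial of the final basis reduces to 0, so we have a Gröbner basis.

G = {a² + 4/7ab + 20/7b, ab² + ⅝ab - 5/4a, b³ + ⅝b² - 5/4b}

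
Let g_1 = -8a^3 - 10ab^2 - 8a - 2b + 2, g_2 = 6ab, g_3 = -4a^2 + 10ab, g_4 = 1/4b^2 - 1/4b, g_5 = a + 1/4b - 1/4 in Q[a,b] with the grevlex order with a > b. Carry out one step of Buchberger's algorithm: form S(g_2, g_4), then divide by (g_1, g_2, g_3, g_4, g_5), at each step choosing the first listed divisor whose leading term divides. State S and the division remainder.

lcm(LM(g_2), LM(g_4)) = ab^2.
S = (lcm/LT(g_2))·g_2 − (lcm/LT(g_4))·g_4 = ab.
Reduce S modulo (g_1, g_2, g_3, g_4, g_5) in that order:
  leading term ab: subtract (1/6)·g_2 from ab → 0
The remainder is 0, so this S-polynomial contributes no new basis element.

S(g_2, g_4) = ab; remainder on division = 0.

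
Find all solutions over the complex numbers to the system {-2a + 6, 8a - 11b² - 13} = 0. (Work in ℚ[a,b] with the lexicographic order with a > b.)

Compute a lex Gröbner basis by Buchberger's algorithm.
f_1 = -2a + 6, LT = a.
f_2 = 8a - 11b² - 13, LT = a.

S(f_1,f_2): lcm = a. S = 11/8b² - 11/8.
  leading term b²: no divisor's leading term divides it; move 11/8b² to the remainder.
  leading term 1: no divisor's leading term divides it; move -11/8 to the remainder.
  remainder 11/8b² - 11/8 ≠ 0; add h_3 = 11/8b² - 11/8 to the basis.

The other S-polynomials (S(f_1,h_3), S(f_2,h_3)) all reduce to 0 modulo the current basis, so we have a Gröbner basis.
Inter-reduce: drop elements whose leading term is divisible by another's, tail-reduce, and make monic.
Reduced Gröbner basis: {a - 3, b² - 1}.

From the last basis element, b² - 1 = 0, so b takes values in {-1, 1}. Each choice, substituted upward through the basis, yields the corresponding point(s) of the solution set.
  b = -1: the earlier basis element becomes a - 3 = 0, giving a = 3 — point (3, -1).
  b = 1: the earlier basis element becomes a - 3 = 0, giving a = 3 — point (3, 1).
Substituting each solution back into the original system confirms all equations vanish.

{(3, -1), (3, 1)}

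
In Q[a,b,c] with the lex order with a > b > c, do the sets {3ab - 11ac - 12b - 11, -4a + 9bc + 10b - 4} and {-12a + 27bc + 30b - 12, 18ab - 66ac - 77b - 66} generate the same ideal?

No, the ideals differ.

For a fixed monomial order, each ideal has a unique reduced Gröbner basis; comparing bases decides equality.
Buchberger on the first generating set:
f_1 = 3ab - 11ac - 12b - 11, LT = ab.
f_2 = -4a + 9bc + 10b - 4, LT = a.

S(f_1,f_2): lcm = ab. S = -11/3ac + 9/4b^2c + 5/2b^2 - 5b - 11/3.
  reduce S modulo (f_1, f_2):
  remainder 9/4b^2c + 5/2b^2 - 33/4bc^2 - 55/6bc - 5b + 11/3c - 11/3 ≠ 0; add g_3 = 9/4b^2c + 5/2b^2 - 33/4bc^2 - 55/6bc - 5b + 11/3c - 11/3 to the basis.

The other S-polynomials (S(f_1,g_3), S(f_2,g_3)) all reduce to 0 modulo the current basis, so we have a Gröbner basis.
Inter-reduce: drop elements whose leading term is divisible by another's, tail-reduce, and make monic.
Reduced Gröbner basis: {a - 9/4bc - 5/2b + 1, b^2c + 10/9b^2 - 11/3bc^2 - 110/27bc - 20/9b + 44/27c - 44/27}.

Buchberger on the second generating set:
h_1 = -12a + 27bc + 30b - 12, LT = a.
h_2 = 18ab - 66ac - 77b - 66, LT = ab.

S(h_1,h_2): lcm = ab. S = 11/3ac - 9/4b^2c - 5/2b^2 + 95/18b + 11/3.
  reduce S modulo (h_1, h_2):
  remainder -9/4b^2c - 5/2b^2 + 33/4bc^2 + 55/6bc + 95/18b - 11/3c + 11/3 ≠ 0; add k_3 = -9/4b^2c - 5/2b^2 + 33/4bc^2 + 55/6bc + 95/18b - 11/3c + 11/3 to the basis.

The other S-polynomials (S(h_1,k_3), S(h_2,k_3)) all reduce to 0 modulo the current basis, so we have a Gröbner basis.
Inter-reduce: drop elements whose leading term is divisible by another's, tail-reduce, and make monic.
Reduced Gröbner basis: {a - 9/4bc - 5/2b + 1, b^2c + 10/9b^2 - 11/3bc^2 - 110/27bc - 190/81b + 44/27c - 44/27}.

These differ, so the ideals are not equal.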